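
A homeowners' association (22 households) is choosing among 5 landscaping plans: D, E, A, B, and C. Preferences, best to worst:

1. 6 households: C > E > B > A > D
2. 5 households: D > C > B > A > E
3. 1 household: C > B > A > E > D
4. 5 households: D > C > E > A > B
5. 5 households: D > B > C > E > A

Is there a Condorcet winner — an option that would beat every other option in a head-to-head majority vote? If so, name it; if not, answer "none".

D

D vs E: 15–7 for D.
D vs A: 15–7 for D.
D vs B: 15–7 for D.
D vs C: 15–7 for D.
D beats every other option head-to-head.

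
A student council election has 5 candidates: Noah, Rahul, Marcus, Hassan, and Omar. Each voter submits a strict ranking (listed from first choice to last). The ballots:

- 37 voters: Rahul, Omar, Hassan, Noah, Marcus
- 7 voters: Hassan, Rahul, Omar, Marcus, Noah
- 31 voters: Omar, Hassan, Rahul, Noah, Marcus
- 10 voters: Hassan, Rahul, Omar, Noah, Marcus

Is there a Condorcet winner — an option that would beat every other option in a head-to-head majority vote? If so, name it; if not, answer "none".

none

Checking pairwise contests:
Rahul beats Noah 85–0.
Hassan beats Rahul 48–37.
Noah beats Marcus 78–7.
Omar beats Hassan 68–17.
Rahul beats Omar 54–31.
Every option loses at least one head-to-head, so there is no Condorcet winner.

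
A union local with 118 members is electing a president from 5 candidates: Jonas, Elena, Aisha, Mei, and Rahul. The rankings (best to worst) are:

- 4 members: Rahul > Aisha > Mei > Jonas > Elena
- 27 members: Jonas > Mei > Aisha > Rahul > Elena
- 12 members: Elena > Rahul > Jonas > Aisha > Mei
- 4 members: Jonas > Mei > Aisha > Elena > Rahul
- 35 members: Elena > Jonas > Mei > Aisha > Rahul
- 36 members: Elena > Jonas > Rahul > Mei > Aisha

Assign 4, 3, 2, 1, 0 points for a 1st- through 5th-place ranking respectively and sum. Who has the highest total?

Jonas

Jonas: 4·1 + 27·4 + 12·2 + 4·4 + 35·3 + 36·3 = 365
Elena: 4·0 + 27·0 + 12·4 + 4·1 + 35·4 + 36·4 = 336
Aisha: 4·3 + 27·2 + 12·1 + 4·2 + 35·1 + 36·0 = 121
Mei: 4·2 + 27·3 + 12·0 + 4·3 + 35·2 + 36·1 = 207
Rahul: 4·4 + 27·1 + 12·3 + 4·0 + 35·0 + 36·2 = 151
Jonas has the highest Borda score (365).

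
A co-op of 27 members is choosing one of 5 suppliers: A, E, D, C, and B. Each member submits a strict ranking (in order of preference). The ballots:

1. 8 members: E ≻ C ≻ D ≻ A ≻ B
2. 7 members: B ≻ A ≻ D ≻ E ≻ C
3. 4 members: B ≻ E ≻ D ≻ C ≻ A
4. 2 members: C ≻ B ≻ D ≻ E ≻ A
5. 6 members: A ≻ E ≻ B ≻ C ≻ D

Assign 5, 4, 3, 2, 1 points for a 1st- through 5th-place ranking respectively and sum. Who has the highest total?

A: 8·2 + 7·4 + 4·1 + 2·1 + 6·5 = 80
E: 8·5 + 7·2 + 4·4 + 2·2 + 6·4 = 98
D: 8·3 + 7·3 + 4·3 + 2·3 + 6·1 = 69
C: 8·4 + 7·1 + 4·2 + 2·5 + 6·2 = 69
B: 8·1 + 7·5 + 4·5 + 2·4 + 6·3 = 89
E has the highest Borda score (98).

E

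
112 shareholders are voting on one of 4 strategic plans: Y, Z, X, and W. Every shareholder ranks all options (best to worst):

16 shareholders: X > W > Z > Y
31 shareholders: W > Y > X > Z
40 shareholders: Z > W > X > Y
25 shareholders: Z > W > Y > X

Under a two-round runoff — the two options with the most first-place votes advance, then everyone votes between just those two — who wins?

Z

Round 1 first-place votes: Y 0, Z 65, X 16, W 31.
Z and W advance.
Runoff: Z is preferred to W by 65 voters; W by 47.
Z wins the runoff.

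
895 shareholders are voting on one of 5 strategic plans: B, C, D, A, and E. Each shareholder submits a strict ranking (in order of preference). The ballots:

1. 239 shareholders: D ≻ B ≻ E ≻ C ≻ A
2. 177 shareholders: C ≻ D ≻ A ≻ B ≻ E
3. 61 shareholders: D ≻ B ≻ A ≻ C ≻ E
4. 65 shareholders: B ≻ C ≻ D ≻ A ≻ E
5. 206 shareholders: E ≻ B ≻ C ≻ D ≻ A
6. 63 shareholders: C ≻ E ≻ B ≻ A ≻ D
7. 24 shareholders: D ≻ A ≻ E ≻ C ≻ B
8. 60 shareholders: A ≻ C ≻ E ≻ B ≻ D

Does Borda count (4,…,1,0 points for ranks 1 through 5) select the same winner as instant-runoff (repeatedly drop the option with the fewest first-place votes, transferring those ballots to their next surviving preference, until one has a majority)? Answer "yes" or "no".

no

Borda — scores: B 2141, C 2071, D 2163, A 916, E 1659. Winner: D.
Instant-runoff — R1 B 65, C 240, D 324, A 60, E 206 (A out); R2 B 65, C 300, D 324, E 206 (B out); R3 C 365, D 324, E 206 (E out); R4 C 571, D 324 (C winner). Winner: C.
The two methods disagree.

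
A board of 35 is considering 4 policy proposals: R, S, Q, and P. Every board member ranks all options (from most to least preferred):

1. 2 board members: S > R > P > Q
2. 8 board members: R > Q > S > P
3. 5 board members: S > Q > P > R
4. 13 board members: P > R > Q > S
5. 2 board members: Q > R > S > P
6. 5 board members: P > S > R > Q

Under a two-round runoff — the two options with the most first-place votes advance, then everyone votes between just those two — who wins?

P

Round 1 first-place votes: R 8, S 7, Q 2, P 18.
P and R advance.
Runoff: P is preferred to R by 23 voters; R by 12.
P wins the runoff.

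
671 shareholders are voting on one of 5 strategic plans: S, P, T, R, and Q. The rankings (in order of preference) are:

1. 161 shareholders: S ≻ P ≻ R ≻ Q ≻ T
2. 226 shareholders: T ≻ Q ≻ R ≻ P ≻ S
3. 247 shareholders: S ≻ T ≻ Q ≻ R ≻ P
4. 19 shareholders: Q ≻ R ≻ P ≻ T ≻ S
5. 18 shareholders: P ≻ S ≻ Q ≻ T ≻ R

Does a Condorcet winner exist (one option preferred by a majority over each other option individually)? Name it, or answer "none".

S

S vs P: 408–263 for S.
S vs T: 426–245 for S.
S vs R: 426–245 for S.
S vs Q: 426–245 for S.
S beats every other option head-to-head.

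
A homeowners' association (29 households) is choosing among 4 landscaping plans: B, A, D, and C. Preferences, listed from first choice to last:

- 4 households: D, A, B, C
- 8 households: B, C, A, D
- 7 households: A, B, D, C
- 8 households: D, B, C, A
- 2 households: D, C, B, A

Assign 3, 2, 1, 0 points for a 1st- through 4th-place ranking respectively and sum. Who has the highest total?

B

B: 4·1 + 8·3 + 7·2 + 8·2 + 2·1 = 60
A: 4·2 + 8·1 + 7·3 + 8·0 + 2·0 = 37
D: 4·3 + 8·0 + 7·1 + 8·3 + 2·3 = 49
C: 4·0 + 8·2 + 7·0 + 8·1 + 2·2 = 28
B has the highest Borda score (60).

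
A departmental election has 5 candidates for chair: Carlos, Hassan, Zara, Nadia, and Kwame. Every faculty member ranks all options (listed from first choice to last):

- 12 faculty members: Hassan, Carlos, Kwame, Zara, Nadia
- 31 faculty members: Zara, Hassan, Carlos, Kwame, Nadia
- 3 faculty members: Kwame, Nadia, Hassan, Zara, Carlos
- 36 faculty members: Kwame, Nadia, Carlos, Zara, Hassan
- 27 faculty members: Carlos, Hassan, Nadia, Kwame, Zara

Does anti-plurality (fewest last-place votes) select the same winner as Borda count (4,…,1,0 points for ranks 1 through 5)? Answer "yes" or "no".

no

Anti-plurality — last-place votes: Carlos 3, Hassan 36, Zara 27, Nadia 43, Kwame 0. Winner: Kwame.
Borda — scores: Carlos 278, Hassan 228, Zara 175, Nadia 171, Kwame 238. Winner: Carlos.
The two methods disagree.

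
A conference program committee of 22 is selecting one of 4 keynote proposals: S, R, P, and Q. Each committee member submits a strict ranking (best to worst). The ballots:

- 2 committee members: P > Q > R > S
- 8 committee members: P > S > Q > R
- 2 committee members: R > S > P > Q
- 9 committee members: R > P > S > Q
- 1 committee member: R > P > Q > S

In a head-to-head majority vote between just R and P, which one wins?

R

Voters preferring R to P: 12; preferring P to R: 10.
R wins the head-to-head.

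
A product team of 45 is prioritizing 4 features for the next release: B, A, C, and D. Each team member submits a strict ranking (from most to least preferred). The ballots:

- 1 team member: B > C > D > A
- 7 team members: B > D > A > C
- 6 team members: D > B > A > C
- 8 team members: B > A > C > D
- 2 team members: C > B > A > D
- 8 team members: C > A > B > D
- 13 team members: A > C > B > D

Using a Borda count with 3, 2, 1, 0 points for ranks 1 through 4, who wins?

A

B: 1·3 + 7·3 + 6·2 + 8·3 + 2·2 + 8·1 + 13·1 = 85
A: 1·0 + 7·1 + 6·1 + 8·2 + 2·1 + 8·2 + 13·3 = 86
C: 1·2 + 7·0 + 6·0 + 8·1 + 2·3 + 8·3 + 13·2 = 66
D: 1·1 + 7·2 + 6·3 + 8·0 + 2·0 + 8·0 + 13·0 = 33
A has the highest Borda score (86).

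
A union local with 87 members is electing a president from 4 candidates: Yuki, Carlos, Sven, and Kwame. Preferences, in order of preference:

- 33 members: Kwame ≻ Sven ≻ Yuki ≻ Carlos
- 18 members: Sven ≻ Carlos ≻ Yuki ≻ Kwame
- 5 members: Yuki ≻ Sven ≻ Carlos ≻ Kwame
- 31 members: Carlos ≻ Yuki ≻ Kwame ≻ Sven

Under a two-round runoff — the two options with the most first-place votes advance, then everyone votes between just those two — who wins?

Carlos

Round 1 first-place votes: Yuki 5, Carlos 31, Sven 18, Kwame 33.
Kwame and Carlos advance.
Runoff: Kwame is preferred to Carlos by 33 voters; Carlos by 54.
Carlos wins the runoff.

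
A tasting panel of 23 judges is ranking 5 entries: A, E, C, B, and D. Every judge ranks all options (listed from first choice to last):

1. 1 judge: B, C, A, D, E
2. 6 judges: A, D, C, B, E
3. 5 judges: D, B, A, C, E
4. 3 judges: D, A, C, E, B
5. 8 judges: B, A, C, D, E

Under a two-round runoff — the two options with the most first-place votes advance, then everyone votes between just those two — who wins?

Round 1 first-place votes: A 6, E 0, C 0, B 9, D 8.
B and D advance.
Runoff: B is preferred to D by 9 voters; D by 14.
D wins the runoff.

D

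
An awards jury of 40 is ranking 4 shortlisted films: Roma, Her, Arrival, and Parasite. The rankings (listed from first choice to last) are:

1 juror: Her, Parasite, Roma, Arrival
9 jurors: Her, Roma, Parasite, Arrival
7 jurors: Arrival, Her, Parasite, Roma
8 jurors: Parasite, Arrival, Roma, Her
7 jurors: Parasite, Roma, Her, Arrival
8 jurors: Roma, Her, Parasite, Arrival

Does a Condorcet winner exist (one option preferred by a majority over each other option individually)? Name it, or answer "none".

none

Checking pairwise contests:
Parasite beats Roma 23–17.
Roma beats Her 23–17.
Roma beats Arrival 25–15.
Her beats Parasite 25–15.
Every option loses at least one head-to-head, so there is no Condorcet winner.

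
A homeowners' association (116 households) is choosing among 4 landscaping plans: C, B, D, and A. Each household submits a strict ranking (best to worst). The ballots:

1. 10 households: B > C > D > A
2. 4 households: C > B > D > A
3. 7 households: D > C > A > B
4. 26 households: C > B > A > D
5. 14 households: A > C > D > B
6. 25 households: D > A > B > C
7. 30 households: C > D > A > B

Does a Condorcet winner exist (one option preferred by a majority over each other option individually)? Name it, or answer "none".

C

C vs B: 81–35 for C.
C vs D: 84–32 for C.
C vs A: 77–39 for C.
C beats every other option head-to-head.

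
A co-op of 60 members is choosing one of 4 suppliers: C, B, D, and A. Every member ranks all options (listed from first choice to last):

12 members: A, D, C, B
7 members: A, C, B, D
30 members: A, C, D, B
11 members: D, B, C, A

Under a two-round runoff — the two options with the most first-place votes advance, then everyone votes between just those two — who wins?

Round 1 first-place votes: C 0, B 0, D 11, A 49.
A and D advance.
Runoff: A is preferred to D by 49 voters; D by 11.
A wins the runoff.

A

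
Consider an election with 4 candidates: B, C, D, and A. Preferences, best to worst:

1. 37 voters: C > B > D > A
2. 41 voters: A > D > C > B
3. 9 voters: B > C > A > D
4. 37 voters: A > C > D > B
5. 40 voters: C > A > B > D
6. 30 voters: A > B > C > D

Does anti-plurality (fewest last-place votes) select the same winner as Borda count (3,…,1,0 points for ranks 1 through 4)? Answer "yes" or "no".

no

Anti-plurality — last-place votes: B 78, C 0, D 79, A 37. Winner: C.
Borda — scores: B 201, C 394, D 156, A 413. Winner: A.
The two methods disagree.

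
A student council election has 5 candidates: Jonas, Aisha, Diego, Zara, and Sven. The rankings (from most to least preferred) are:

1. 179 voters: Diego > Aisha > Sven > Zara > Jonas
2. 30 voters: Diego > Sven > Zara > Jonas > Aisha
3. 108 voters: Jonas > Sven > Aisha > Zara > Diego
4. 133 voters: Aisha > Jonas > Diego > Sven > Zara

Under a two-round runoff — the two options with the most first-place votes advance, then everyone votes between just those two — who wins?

Round 1 first-place votes: Jonas 108, Aisha 133, Diego 209, Zara 0, Sven 0.
Diego and Aisha advance.
Runoff: Diego is preferred to Aisha by 209 voters; Aisha by 241.
Aisha wins the runoff.

Aisha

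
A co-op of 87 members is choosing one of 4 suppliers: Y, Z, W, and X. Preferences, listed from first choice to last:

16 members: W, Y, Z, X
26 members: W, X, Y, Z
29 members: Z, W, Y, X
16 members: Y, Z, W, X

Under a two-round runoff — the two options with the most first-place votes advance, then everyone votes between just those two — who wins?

Z

Round 1 first-place votes: Y 16, Z 29, W 42, X 0.
W and Z advance.
Runoff: W is preferred to Z by 42 voters; Z by 45.
Z wins the runoff.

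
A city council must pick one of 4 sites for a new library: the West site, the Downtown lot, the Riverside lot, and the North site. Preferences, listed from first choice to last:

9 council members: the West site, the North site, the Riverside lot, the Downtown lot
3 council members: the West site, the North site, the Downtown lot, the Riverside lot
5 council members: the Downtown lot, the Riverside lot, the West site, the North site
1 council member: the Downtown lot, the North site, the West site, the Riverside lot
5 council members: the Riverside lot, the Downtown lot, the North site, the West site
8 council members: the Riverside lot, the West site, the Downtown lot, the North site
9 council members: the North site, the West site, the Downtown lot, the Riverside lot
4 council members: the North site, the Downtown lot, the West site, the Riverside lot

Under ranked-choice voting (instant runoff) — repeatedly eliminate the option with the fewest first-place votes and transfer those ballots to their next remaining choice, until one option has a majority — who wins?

Round 1: the West site 12, the Downtown lot 6, the Riverside lot 13, the North site 13. Eliminate the Downtown lot.
Round 2: the West site 12, the Riverside lot 18, the North site 14. Eliminate the West site.
Round 3: the Riverside lot 18, the North site 26. The North site has a majority.

the North site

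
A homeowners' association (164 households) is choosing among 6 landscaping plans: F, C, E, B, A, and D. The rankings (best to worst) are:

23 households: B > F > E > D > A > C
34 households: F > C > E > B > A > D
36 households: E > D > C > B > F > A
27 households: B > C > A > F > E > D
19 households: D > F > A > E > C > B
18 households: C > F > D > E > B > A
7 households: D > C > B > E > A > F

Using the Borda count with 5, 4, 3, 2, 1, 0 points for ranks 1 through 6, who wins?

F

F: 23·4 + 34·5 + 36·1 + 27·2 + 19·4 + 18·4 + 7·0 = 500
C: 23·0 + 34·4 + 36·3 + 27·4 + 19·1 + 18·5 + 7·4 = 489
E: 23·3 + 34·3 + 36·5 + 27·1 + 19·2 + 18·2 + 7·2 = 466
B: 23·5 + 34·2 + 36·2 + 27·5 + 19·0 + 18·1 + 7·3 = 429
A: 23·1 + 34·1 + 36·0 + 27·3 + 19·3 + 18·0 + 7·1 = 202
D: 23·2 + 34·0 + 36·4 + 27·0 + 19·5 + 18·3 + 7·5 = 374
F has the highest Borda score (500).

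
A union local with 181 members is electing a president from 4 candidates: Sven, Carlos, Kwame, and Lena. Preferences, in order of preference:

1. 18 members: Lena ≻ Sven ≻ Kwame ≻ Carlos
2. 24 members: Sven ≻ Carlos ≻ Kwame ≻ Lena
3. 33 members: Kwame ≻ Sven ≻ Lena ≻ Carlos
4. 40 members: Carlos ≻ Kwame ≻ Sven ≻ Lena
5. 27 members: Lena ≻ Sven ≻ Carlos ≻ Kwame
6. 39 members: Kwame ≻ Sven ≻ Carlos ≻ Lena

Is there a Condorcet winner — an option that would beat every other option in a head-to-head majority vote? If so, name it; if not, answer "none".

none

Checking pairwise contests:
Kwame beats Sven 112–69.
Sven beats Carlos 141–40.
Carlos beats Kwame 91–90.
Sven beats Lena 136–45.
Every option loses at least one head-to-head, so there is no Condorcet winner.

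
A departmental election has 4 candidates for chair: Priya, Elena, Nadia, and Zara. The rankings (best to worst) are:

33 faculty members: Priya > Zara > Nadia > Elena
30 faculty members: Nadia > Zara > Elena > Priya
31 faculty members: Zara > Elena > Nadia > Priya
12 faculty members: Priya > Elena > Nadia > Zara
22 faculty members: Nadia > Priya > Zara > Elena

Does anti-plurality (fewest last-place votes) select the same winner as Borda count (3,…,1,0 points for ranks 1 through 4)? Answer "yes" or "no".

no

Anti-plurality — last-place votes: Priya 61, Elena 55, Nadia 0, Zara 12. Winner: Nadia.
Borda — scores: Priya 179, Elena 116, Nadia 232, Zara 241. Winner: Zara.
The two methods disagree.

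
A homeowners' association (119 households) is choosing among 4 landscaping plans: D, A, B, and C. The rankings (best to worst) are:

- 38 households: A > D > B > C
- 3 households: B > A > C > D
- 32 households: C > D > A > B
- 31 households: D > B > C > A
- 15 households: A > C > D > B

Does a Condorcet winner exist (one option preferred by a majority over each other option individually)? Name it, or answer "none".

D vs A: 63–56 for D.
D vs B: 116–3 for D.
D vs C: 69–50 for D.
D beats every other option head-to-head.

D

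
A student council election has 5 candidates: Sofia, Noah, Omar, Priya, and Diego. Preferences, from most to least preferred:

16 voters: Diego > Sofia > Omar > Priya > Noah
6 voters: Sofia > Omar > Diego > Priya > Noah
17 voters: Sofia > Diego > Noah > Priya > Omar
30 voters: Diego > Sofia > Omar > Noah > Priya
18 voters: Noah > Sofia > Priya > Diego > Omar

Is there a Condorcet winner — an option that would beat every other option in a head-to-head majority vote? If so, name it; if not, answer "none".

Diego vs Sofia: 46–41 for Diego.
Diego vs Noah: 69–18 for Diego.
Diego vs Omar: 81–6 for Diego.
Diego vs Priya: 69–18 for Diego.
Diego beats every other option head-to-head.

Diego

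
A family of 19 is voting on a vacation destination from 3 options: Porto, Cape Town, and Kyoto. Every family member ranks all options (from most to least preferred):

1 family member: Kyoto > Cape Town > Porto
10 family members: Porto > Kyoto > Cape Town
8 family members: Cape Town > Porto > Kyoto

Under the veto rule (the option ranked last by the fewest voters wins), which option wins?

Porto

Last-place votes: Porto 1, Cape Town 10, Kyoto 8.
Porto is ranked last by the fewest voters, so Porto wins.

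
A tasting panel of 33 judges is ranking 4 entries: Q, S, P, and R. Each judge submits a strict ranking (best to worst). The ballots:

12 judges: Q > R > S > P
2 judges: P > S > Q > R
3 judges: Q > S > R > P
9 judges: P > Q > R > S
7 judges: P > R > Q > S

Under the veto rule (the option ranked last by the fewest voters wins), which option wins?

Last-place votes: Q 0, S 16, P 15, R 2.
Q is ranked last by the fewest voters, so Q wins.

Q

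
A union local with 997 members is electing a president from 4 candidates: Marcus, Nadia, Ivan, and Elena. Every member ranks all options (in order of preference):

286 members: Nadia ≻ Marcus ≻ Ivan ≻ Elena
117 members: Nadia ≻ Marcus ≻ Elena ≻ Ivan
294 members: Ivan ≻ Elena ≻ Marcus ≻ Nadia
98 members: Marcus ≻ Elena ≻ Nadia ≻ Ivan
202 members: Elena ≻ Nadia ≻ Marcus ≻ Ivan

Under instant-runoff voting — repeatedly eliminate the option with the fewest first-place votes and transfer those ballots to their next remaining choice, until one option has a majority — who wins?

Round 1: Marcus 98, Nadia 403, Ivan 294, Elena 202. Eliminate Marcus.
Round 2: Nadia 403, Ivan 294, Elena 300. Eliminate Ivan.
Round 3: Nadia 403, Elena 594. Elena has a majority.

Elena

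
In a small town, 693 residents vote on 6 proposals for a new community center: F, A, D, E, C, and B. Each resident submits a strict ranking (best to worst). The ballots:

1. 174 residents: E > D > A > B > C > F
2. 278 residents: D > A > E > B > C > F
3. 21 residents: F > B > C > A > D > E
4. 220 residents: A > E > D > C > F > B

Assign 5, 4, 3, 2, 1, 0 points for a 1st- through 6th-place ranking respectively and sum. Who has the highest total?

F: 174·0 + 278·0 + 21·5 + 220·1 = 325
A: 174·3 + 278·4 + 21·2 + 220·5 = 2776
D: 174·4 + 278·5 + 21·1 + 220·3 = 2767
E: 174·5 + 278·3 + 21·0 + 220·4 = 2584
C: 174·1 + 278·1 + 21·3 + 220·2 = 955
B: 174·2 + 278·2 + 21·4 + 220·0 = 988
A has the highest Borda score (2776).

A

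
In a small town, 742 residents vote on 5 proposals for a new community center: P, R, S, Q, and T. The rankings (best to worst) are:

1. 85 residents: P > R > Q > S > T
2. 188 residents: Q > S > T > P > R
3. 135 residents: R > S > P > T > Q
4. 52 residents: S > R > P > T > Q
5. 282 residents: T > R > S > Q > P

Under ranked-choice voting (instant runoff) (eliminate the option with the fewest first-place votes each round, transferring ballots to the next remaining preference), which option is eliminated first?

Round 1: P 85, R 135, S 52, Q 188, T 282. Eliminate S.

S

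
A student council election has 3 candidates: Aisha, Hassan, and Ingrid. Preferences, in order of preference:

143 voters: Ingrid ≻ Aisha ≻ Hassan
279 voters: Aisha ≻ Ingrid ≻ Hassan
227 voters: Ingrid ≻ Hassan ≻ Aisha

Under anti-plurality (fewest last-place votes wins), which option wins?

Last-place votes: Aisha 227, Hassan 422, Ingrid 0.
Ingrid is ranked last by the fewest voters, so Ingrid wins.

Ingrid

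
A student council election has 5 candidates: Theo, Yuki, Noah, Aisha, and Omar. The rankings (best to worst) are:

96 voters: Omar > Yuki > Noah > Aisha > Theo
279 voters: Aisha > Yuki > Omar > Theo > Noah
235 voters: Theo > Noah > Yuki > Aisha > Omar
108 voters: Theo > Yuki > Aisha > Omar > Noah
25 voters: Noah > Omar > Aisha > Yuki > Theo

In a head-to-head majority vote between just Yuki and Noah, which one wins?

Yuki

Voters preferring Yuki to Noah: 483; preferring Noah to Yuki: 260.
Yuki wins the head-to-head.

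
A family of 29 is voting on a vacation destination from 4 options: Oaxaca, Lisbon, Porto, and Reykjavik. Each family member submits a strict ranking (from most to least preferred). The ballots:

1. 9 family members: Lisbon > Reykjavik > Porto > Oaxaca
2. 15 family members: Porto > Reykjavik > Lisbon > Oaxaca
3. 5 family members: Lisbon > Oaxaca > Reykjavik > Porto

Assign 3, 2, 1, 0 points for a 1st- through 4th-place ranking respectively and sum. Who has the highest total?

Oaxaca: 9·0 + 15·0 + 5·2 = 10
Lisbon: 9·3 + 15·1 + 5·3 = 57
Porto: 9·1 + 15·3 + 5·0 = 54
Reykjavik: 9·2 + 15·2 + 5·1 = 53
Lisbon has the highest Borda score (57).

Lisbon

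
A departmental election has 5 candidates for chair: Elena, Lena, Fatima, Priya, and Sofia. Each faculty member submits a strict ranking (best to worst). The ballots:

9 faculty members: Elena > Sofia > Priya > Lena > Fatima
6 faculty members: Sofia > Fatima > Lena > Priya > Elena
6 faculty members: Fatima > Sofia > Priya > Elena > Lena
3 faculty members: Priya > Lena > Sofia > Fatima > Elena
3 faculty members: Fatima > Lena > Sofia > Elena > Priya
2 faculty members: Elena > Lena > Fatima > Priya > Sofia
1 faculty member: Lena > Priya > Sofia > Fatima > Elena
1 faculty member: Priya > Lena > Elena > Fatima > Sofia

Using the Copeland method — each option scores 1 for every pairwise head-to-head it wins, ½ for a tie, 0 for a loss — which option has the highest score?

Sofia

Elena: beats Lena; loses to Fatima, Priya, and Sofia → score 1.
Lena: beats Fatima; loses to Elena, Priya, and Sofia → score 1.
Fatima: beats Elena and Priya; loses to Lena and Sofia → score 2.
Priya: beats Elena and Lena; loses to Fatima and Sofia → score 2.
Sofia: beats Elena, Lena, Fatima, and Priya → score 4.
Sofia has the best pairwise record.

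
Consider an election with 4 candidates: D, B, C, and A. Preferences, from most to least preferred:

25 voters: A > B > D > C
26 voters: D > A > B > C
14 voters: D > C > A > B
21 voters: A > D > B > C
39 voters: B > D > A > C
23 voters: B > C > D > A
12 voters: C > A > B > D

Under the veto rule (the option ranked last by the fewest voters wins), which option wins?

Last-place votes: D 12, B 14, C 111, A 23.
D is ranked last by the fewest voters, so D wins.

D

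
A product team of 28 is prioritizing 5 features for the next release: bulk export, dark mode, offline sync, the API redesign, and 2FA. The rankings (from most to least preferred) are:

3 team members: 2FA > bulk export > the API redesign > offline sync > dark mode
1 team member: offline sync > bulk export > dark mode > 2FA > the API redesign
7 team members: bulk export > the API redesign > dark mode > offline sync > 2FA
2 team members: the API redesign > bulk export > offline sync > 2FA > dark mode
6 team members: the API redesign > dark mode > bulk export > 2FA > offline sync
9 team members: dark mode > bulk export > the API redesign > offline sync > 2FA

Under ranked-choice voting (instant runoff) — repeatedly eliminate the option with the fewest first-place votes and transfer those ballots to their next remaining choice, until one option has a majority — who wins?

dark mode

Round 1: bulk export 7, dark mode 9, offline sync 1, the API redesign 8, 2FA 3. Eliminate offline sync.
Round 2: bulk export 8, dark mode 9, the API redesign 8, 2FA 3. Eliminate 2FA.
Round 3: bulk export 11, dark mode 9, the API redesign 8. Eliminate the API redesign.
Round 4: bulk export 13, dark mode 15. Dark mode has a majority.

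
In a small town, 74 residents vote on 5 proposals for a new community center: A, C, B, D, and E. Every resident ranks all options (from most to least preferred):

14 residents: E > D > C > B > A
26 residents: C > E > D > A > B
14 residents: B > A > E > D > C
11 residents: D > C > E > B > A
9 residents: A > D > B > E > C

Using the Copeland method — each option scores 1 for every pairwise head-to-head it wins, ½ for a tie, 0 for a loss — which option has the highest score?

E

A: loses to C, B, D, and E → score 0.
C: beats A and B; ties E; loses to D → score 2.5.
B: beats A; loses to C, D, and E → score 1.
D: beats A, C, and B; loses to E → score 3.
E: beats A, B, and D; ties C → score 3.5.
E has the best pairwise record.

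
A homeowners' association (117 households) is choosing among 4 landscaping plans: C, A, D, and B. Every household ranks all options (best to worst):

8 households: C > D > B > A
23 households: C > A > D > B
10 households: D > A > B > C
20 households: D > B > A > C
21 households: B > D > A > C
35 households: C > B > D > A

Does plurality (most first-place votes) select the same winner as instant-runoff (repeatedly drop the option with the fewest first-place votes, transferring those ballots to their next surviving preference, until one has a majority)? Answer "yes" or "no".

Plurality — first-place votes: C 66, A 0, D 30, B 21. Winner: C.
Instant-runoff — R1 C 66, A 0, D 30, B 21 (C winner). Winner: C.
The two methods agree.

yes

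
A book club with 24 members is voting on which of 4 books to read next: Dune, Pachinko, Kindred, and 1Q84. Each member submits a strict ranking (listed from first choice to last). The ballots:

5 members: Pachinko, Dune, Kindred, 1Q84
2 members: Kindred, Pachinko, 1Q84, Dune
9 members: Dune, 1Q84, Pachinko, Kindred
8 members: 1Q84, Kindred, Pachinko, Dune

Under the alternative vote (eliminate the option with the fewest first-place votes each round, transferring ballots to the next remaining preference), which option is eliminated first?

Kindred

Round 1: Dune 9, Pachinko 5, Kindred 2, 1Q84 8. Eliminate Kindred.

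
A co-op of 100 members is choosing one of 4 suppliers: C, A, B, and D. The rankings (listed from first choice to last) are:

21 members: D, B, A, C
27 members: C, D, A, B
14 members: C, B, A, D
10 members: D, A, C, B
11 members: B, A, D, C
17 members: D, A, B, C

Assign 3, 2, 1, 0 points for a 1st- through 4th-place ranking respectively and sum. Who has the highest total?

D

C: 21·0 + 27·3 + 14·3 + 10·1 + 11·0 + 17·0 = 133
A: 21·1 + 27·1 + 14·1 + 10·2 + 11·2 + 17·2 = 138
B: 21·2 + 27·0 + 14·2 + 10·0 + 11·3 + 17·1 = 120
D: 21·3 + 27·2 + 14·0 + 10·3 + 11·1 + 17·3 = 209
D has the highest Borda score (209).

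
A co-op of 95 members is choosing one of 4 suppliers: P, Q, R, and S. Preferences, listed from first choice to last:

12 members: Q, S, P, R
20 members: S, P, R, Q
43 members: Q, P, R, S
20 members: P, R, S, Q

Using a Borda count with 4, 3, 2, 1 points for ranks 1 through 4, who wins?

P

P: 12·2 + 20·3 + 43·3 + 20·4 = 293
Q: 12·4 + 20·1 + 43·4 + 20·1 = 260
R: 12·1 + 20·2 + 43·2 + 20·3 = 198
S: 12·3 + 20·4 + 43·1 + 20·2 = 199
P has the highest Borda score (293).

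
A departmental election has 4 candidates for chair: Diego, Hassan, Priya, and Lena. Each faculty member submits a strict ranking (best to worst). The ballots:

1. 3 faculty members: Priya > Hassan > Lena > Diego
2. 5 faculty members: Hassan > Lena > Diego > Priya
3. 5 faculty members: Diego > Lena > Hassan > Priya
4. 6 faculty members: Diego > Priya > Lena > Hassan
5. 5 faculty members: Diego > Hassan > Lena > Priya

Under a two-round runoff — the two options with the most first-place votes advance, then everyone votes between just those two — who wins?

Diego

Round 1 first-place votes: Diego 16, Hassan 5, Priya 3, Lena 0.
Diego and Hassan advance.
Runoff: Diego is preferred to Hassan by 16 voters; Hassan by 8.
Diego wins the runoff.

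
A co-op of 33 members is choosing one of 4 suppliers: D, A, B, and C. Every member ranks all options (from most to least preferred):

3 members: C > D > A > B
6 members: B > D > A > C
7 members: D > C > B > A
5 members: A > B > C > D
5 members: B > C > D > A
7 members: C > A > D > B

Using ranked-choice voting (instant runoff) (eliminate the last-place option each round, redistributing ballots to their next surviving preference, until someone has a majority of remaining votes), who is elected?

C

Round 1: D 7, A 5, B 11, C 10. Eliminate A.
Round 2: D 7, B 16, C 10. Eliminate D.
Round 3: B 16, C 17. C has a majority.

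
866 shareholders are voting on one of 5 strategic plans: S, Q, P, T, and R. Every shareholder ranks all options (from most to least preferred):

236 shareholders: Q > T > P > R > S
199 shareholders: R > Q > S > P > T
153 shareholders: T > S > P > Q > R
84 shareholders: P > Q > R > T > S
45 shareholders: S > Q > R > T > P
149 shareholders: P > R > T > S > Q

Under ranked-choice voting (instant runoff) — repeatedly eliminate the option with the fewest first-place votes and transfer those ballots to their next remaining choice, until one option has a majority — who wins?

Round 1: S 45, Q 236, P 233, T 153, R 199. Eliminate S.
Round 2: Q 281, P 233, T 153, R 199. Eliminate T.
Round 3: Q 281, P 386, R 199. Eliminate R.
Round 4: Q 480, P 386. Q has a majority.

Q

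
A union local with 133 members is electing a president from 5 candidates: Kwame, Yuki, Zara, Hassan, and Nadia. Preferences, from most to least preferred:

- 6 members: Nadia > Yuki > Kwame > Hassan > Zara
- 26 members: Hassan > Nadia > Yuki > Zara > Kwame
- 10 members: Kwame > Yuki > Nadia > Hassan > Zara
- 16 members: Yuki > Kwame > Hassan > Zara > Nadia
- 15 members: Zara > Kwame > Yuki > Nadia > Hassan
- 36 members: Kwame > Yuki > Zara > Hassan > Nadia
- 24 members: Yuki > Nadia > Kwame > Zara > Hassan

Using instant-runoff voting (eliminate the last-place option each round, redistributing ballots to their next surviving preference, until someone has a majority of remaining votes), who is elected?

Round 1: Kwame 46, Yuki 40, Zara 15, Hassan 26, Nadia 6. Eliminate Nadia.
Round 2: Kwame 46, Yuki 46, Zara 15, Hassan 26. Eliminate Zara.
Round 3: Kwame 61, Yuki 46, Hassan 26. Eliminate Hassan.
Round 4: Kwame 61, Yuki 72. Yuki has a majority.

Yuki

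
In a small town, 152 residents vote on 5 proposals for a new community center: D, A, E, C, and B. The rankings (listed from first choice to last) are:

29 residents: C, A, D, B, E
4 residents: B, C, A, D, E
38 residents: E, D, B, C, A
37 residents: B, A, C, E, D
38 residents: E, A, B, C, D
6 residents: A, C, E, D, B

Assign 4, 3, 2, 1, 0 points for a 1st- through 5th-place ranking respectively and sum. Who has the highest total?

D: 29·2 + 4·1 + 38·3 + 37·0 + 38·0 + 6·1 = 182
A: 29·3 + 4·2 + 38·0 + 37·3 + 38·3 + 6·4 = 344
E: 29·0 + 4·0 + 38·4 + 37·1 + 38·4 + 6·2 = 353
C: 29·4 + 4·3 + 38·1 + 37·2 + 38·1 + 6·3 = 296
B: 29·1 + 4·4 + 38·2 + 37·4 + 38·2 + 6·0 = 345
E has the highest Borda score (353).

E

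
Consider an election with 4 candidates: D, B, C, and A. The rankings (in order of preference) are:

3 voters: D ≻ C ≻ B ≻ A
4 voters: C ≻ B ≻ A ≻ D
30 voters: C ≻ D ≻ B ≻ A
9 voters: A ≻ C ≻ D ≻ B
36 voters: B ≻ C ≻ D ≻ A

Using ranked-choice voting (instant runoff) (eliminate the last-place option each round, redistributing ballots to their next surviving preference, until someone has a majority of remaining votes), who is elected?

C

Round 1: D 3, B 36, C 34, A 9. Eliminate D.
Round 2: B 36, C 37, A 9. Eliminate A.
Round 3: B 36, C 46. C has a majority.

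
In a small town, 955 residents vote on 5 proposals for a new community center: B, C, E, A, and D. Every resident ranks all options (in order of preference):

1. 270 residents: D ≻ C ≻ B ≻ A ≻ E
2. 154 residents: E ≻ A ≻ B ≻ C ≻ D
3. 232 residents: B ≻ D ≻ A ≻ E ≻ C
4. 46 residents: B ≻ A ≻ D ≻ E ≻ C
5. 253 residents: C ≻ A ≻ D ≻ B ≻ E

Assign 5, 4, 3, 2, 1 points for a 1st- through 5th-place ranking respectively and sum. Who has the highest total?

B: 270·3 + 154·3 + 232·5 + 46·5 + 253·2 = 3168
C: 270·4 + 154·2 + 232·1 + 46·1 + 253·5 = 2931
E: 270·1 + 154·5 + 232·2 + 46·2 + 253·1 = 1849
A: 270·2 + 154·4 + 232·3 + 46·4 + 253·4 = 3048
D: 270·5 + 154·1 + 232·4 + 46·3 + 253·3 = 3329
D has the highest Borda score (3329).

D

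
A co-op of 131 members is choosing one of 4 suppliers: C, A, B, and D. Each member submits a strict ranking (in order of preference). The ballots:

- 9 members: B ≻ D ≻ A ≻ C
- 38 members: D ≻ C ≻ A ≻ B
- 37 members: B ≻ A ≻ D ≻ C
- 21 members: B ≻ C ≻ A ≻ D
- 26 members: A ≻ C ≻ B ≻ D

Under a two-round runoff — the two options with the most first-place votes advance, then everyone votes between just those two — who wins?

Round 1 first-place votes: C 0, A 26, B 67, D 38.
B and D advance.
Runoff: B is preferred to D by 93 voters; D by 38.
B wins the runoff.

B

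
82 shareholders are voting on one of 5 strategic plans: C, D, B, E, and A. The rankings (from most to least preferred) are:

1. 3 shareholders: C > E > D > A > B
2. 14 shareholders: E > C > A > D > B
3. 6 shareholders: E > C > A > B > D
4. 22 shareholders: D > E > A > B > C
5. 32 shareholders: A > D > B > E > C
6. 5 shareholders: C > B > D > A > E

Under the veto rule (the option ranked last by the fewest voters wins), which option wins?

A

Last-place votes: C 54, D 6, B 17, E 5, A 0.
A is ranked last by the fewest voters, so A wins.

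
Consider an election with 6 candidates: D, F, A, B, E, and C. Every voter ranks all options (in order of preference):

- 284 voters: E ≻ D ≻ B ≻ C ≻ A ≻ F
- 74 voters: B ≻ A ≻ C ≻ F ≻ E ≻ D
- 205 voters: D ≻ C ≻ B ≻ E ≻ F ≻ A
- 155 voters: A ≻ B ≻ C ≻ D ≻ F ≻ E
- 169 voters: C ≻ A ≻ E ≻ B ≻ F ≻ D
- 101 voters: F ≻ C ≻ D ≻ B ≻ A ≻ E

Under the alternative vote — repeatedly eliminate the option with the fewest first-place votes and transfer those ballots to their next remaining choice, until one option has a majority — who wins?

C

Round 1: D 205, F 101, A 155, B 74, E 284, C 169. Eliminate B.
Round 2: D 205, F 101, A 229, E 284, C 169. Eliminate F.
Round 3: D 205, A 229, E 284, C 270. Eliminate D.
Round 4: A 229, E 284, C 475. Eliminate A.
Round 5: E 284, C 704. C has a majority.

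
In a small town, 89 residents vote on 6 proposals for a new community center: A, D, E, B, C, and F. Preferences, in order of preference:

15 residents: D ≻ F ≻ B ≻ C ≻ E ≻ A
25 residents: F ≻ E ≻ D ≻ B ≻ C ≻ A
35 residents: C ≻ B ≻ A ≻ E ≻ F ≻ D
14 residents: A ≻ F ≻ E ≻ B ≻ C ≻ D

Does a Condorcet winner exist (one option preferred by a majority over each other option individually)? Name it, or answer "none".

Checking pairwise contests:
B beats A 75–14.
A beats D 49–40.
A beats E 49–40.
F beats B 54–35.
B beats C 54–35.
A beats F 49–40.
Every option loses at least one head-to-head, so there is no Condorcet winner.

none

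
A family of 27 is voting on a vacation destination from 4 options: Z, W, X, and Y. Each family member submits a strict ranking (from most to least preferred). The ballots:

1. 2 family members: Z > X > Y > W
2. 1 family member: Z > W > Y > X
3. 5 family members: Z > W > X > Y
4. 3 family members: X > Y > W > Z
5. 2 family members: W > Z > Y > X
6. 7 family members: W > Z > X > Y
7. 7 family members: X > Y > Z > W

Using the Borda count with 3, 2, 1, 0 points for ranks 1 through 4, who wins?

Z: 2·3 + 1·3 + 5·3 + 3·0 + 2·2 + 7·2 + 7·1 = 49
W: 2·0 + 1·2 + 5·2 + 3·1 + 2·3 + 7·3 + 7·0 = 42
X: 2·2 + 1·0 + 5·1 + 3·3 + 2·0 + 7·1 + 7·3 = 46
Y: 2·1 + 1·1 + 5·0 + 3·2 + 2·1 + 7·0 + 7·2 = 25
Z has the highest Borda score (49).

Z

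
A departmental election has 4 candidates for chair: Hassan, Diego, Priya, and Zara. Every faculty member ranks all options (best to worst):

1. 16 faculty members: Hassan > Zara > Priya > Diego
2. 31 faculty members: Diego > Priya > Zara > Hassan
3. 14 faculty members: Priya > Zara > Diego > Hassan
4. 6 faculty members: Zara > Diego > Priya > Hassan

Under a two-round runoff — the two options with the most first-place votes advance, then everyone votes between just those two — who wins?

Diego

Round 1 first-place votes: Hassan 16, Diego 31, Priya 14, Zara 6.
Diego and Hassan advance.
Runoff: Diego is preferred to Hassan by 51 voters; Hassan by 16.
Diego wins the runoff.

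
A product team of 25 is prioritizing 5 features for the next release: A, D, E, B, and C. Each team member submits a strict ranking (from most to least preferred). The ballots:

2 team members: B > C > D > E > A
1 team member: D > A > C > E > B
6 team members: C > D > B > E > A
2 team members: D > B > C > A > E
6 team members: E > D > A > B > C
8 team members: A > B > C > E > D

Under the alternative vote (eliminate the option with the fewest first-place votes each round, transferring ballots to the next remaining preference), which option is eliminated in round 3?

E

Round 1: A 8, D 3, E 6, B 2, C 6. Eliminate B.
Round 2: A 8, D 3, E 6, C 8. Eliminate D.
Round 3: A 9, E 6, C 10. Eliminate E.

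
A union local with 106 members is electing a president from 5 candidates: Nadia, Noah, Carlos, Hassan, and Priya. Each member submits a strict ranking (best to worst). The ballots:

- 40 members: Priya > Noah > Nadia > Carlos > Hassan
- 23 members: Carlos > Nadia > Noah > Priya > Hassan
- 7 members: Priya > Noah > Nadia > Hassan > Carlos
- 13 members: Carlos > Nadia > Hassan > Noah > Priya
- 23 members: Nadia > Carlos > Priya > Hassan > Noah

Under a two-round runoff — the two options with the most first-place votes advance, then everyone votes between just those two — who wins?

Carlos

Round 1 first-place votes: Nadia 23, Noah 0, Carlos 36, Hassan 0, Priya 47.
Priya and Carlos advance.
Runoff: Priya is preferred to Carlos by 47 voters; Carlos by 59.
Carlos wins the runoff.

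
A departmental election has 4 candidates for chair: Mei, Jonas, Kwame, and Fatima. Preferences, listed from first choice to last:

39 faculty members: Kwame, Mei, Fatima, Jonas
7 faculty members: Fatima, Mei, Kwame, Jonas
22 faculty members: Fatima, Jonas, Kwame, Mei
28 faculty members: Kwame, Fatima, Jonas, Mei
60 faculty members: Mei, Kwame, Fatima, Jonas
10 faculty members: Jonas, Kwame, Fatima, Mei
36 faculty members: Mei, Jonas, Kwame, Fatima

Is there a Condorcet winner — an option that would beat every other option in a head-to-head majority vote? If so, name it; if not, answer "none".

Mei vs Jonas: 142–60 for Mei.
Mei vs Kwame: 103–99 for Mei.
Mei vs Fatima: 135–67 for Mei.
Mei beats every other option head-to-head.

Mei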